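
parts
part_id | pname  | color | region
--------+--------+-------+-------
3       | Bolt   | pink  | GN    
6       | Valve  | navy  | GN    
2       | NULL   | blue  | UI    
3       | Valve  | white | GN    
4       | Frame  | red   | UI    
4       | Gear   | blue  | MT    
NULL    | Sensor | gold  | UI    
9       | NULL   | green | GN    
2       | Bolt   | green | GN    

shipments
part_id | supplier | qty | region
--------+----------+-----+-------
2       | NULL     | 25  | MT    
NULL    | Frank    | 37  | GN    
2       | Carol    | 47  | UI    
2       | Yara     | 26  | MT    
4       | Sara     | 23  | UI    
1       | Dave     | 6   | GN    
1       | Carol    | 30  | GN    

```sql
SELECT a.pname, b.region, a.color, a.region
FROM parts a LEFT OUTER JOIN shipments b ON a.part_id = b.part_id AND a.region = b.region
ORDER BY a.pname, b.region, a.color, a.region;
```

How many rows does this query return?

9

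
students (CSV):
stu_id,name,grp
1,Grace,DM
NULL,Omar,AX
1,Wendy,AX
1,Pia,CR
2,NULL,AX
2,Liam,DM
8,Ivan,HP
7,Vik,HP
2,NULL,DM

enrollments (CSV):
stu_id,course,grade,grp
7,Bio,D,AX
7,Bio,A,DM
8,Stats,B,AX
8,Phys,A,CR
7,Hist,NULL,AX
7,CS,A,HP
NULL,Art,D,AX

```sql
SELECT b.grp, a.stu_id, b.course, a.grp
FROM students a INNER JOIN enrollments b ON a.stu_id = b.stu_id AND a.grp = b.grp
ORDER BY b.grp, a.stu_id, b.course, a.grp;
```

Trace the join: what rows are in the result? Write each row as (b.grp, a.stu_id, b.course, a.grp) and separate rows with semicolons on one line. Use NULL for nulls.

INNER JOIN keeps only pairs where the ON condition holds.
Matching on a.stu_id = b.stu_id AND a.grp = b.grp. A NULL in a compared column never satisfies the condition.
- stu_id=1, grp=DM: no matching b row, dropped.
- stu_id=NULL, grp=AX: no matching b row, dropped.
- stu_id=1, grp=AX: no matching b row, dropped.
- stu_id=1, grp=CR: no matching b row, dropped.
- stu_id=2, grp=AX: no matching b row, dropped.
- stu_id=2, grp=DM: no matching b row, dropped.
- stu_id=8, grp=HP: no matching b row, dropped.
- stu_id=7, grp=HP: 1 matching b row(s), so 1 row(s) emitted.
- stu_id=2, grp=DM: no matching b row, dropped.
After projecting and ordering:
b.grp | a.stu_id | b.course | a.grp
HP | 7 | CS | HP

(HP, 7, CS, HP)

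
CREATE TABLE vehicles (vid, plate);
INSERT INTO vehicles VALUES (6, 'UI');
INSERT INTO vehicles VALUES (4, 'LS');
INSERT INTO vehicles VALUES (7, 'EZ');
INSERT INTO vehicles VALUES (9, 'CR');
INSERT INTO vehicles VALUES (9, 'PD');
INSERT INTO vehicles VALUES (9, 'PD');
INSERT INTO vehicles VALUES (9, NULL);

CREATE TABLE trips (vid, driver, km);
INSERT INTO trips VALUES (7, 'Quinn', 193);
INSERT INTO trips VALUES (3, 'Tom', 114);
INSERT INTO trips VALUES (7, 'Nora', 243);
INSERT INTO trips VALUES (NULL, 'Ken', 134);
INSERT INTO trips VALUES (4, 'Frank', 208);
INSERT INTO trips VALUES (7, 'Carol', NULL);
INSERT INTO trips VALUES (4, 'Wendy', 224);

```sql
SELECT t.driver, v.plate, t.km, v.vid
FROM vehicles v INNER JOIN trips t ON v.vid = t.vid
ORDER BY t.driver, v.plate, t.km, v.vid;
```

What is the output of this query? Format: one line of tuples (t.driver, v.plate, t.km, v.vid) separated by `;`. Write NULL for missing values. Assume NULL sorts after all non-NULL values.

(Carol, EZ, NULL, 7); (Frank, LS, 208, 4); (Nora, EZ, 243, 7); (Quinn, EZ, 193, 7); (Wendy, LS, 224, 4)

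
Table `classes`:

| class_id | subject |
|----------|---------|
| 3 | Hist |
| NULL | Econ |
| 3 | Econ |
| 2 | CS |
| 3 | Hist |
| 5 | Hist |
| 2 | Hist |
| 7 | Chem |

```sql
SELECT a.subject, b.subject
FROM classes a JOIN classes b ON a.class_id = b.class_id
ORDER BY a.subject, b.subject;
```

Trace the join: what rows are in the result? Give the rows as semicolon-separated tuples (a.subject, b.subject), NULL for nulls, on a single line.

(CS, CS); (CS, Hist); (Chem, Chem); (Econ, Econ); (Econ, Hist); (Econ, Hist); (Hist, CS); (Hist, Econ); (Hist, Econ); (Hist, Hist); (Hist, Hist); (Hist, Hist); (Hist, Hist); (Hist, Hist); (Hist, Hist)

INNER JOIN keeps only pairs where the ON condition holds.
Matching on a.class_id = b.class_id. A NULL in a compared column never satisfies the condition.
Matched pairs: 15.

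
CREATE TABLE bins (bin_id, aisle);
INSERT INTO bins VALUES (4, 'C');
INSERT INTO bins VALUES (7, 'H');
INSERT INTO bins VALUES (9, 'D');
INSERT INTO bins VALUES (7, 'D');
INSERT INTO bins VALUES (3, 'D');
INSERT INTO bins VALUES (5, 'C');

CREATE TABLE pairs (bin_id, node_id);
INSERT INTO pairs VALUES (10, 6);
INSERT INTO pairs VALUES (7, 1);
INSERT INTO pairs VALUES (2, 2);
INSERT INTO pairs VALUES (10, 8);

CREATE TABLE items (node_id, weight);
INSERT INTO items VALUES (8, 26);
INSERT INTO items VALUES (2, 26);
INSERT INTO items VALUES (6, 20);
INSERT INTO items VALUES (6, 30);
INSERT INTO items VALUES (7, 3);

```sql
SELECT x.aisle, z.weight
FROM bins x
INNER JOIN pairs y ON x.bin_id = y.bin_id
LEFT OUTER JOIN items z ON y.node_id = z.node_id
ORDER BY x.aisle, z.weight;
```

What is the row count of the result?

Step 1 — x INNER JOIN y on bin_id → 2 row(s).
Then LEFT JOIN `items z` on node_id: each of those 2 rows is kept; rows whose y.node_id has no match in z get NULL for z's columns.
Result: 2 row(s).

2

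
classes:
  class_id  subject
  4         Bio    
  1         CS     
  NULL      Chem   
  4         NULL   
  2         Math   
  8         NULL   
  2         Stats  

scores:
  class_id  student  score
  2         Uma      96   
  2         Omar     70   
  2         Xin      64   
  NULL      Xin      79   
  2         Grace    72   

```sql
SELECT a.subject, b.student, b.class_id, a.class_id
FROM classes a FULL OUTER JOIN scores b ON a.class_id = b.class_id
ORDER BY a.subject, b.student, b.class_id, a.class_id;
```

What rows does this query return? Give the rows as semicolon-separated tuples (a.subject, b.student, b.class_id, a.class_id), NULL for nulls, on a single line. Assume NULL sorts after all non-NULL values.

FULL OUTER JOIN keeps every row from both sides; unmatched rows get NULL for the other side's columns.
Matching on a.class_id = b.class_id. A NULL in a compared column never satisfies the condition.
- a row (class_id=4): no match → kept, b columns NULL.
- a row (class_id=1): no match → kept, b columns NULL.
- a row (class_id=NULL): no match → kept, b columns NULL.
- a row (class_id=4): no match → kept, b columns NULL.
- a row (class_id=2): matches 4 b row(s) → 4 output row(s).
- a row (class_id=8): no match → kept, b columns NULL.
- a row (class_id=2): matches 4 b row(s) → 4 output row(s).
- 1 b row(s) had no a match → kept, a columns NULL.

(Bio, NULL, NULL, 4); (CS, NULL, NULL, 1); (Chem, NULL, NULL, NULL); (Math, Grace, 2, 2); (Math, Omar, 2, 2); (Math, Uma, 2, 2); (Math, Xin, 2, 2); (Stats, Grace, 2, 2); (Stats, Omar, 2, 2); (Stats, Uma, 2, 2); (Stats, Xin, 2, 2); (NULL, Xin, NULL, NULL); (NULL, NULL, NULL, 4); (NULL, NULL, NULL, 8)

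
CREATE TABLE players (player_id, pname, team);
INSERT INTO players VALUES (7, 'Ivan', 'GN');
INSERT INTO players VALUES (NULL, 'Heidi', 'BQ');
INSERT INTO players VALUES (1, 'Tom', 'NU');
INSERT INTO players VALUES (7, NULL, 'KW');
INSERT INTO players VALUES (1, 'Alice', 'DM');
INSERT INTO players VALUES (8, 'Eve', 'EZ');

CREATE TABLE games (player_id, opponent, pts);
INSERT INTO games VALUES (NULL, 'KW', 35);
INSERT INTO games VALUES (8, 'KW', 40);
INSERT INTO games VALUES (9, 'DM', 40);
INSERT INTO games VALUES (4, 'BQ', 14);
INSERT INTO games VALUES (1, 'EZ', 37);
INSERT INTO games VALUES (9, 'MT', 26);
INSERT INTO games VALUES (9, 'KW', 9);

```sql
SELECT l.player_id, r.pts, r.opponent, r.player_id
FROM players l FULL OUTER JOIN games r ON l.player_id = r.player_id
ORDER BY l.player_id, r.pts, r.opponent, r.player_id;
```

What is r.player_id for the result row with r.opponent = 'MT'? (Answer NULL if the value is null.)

9

FULL OUTER JOIN keeps every row from both sides; unmatched rows get NULL for the other side's columns.
Matching on l.player_id = r.player_id. A NULL in a compared column never satisfies the condition.
Matched pairs: 3; unmatched l rows kept: 3; unmatched r rows kept: 5.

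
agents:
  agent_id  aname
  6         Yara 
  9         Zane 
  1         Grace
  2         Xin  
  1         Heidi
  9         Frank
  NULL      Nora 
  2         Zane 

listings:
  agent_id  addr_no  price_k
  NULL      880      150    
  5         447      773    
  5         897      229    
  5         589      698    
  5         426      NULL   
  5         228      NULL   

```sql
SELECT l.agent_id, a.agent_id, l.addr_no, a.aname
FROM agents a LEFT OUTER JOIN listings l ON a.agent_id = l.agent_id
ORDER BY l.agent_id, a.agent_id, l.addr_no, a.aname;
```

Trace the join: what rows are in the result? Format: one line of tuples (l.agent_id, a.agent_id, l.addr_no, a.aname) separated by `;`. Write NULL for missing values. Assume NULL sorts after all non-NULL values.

(NULL, 1, NULL, Grace); (NULL, 1, NULL, Heidi); (NULL, 2, NULL, Xin); (NULL, 2, NULL, Zane); (NULL, 6, NULL, Yara); (NULL, 9, NULL, Frank); (NULL, 9, NULL, Zane); (NULL, NULL, NULL, Nora)

LEFT JOIN keeps every row from `agents`; unmatched rows get NULL for `listings`'s columns.
Matching on a.agent_id = l.agent_id. A NULL in a compared column never satisfies the condition.
- agent_id=6: no l row matches, row kept with l columns NULL.
- agent_id=9: no l row matches, row kept with l columns NULL.
- agent_id=1: no l row matches, row kept with l columns NULL.
- agent_id=2: no l row matches, row kept with l columns NULL.
- agent_id=1: no l row matches, row kept with l columns NULL.
- agent_id=9: no l row matches, row kept with l columns NULL.
- agent_id=NULL: no l row matches, row kept with l columns NULL.
- agent_id=2: no l row matches, row kept with l columns NULL.
After projecting and ordering:
l.agent_id | a.agent_id | l.addr_no | a.aname
NULL | 1 | NULL | Grace
NULL | 1 | NULL | Heidi
NULL | 2 | NULL | Xin
NULL | 2 | NULL | Zane
NULL | 6 | NULL | Yara
NULL | 9 | NULL | Frank
NULL | 9 | NULL | Zane
NULL | NULL | NULL | Nora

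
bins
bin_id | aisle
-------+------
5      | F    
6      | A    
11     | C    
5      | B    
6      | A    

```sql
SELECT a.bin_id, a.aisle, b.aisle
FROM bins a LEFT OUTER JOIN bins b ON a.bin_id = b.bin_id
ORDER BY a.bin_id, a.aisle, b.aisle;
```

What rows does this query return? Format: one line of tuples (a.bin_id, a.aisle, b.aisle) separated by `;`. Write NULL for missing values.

(5, B, B); (5, B, F); (5, F, B); (5, F, F); (6, A, A); (6, A, A); (6, A, A); (6, A, A); (11, C, C)

LEFT JOIN keeps every row from `bins a`; unmatched rows get NULL for `bins b`'s columns.
Matching on a.bin_id = b.bin_id.
Matched pairs: 9; unmatched a rows kept: 0.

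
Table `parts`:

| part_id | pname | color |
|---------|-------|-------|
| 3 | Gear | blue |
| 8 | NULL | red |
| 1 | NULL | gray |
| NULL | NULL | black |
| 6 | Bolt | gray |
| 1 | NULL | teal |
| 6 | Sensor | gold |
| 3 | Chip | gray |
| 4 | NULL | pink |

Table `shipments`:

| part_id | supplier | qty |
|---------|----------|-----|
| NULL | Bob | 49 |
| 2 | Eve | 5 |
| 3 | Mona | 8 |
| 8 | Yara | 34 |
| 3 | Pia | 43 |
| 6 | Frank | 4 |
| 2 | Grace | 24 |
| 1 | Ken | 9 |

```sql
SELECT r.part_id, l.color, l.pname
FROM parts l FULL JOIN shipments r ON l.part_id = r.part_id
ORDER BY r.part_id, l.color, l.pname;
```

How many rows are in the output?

FULL OUTER JOIN keeps every row from both sides; unmatched rows get NULL for the other side's columns.
Matching on l.part_id = r.part_id. A NULL in a compared column never satisfies the condition.
- l (part_id=3) pairs with 2 row(s) of r.
- l (part_id=8) pairs with 1 row(s) of r.
- l (part_id=1) pairs with 1 row(s) of r.
- l (part_id=NULL) has no partner → padded with NULL.
- l (part_id=6) pairs with 1 row(s) of r.
- l (part_id=1) pairs with 1 row(s) of r.
- l (part_id=6) pairs with 1 row(s) of r.
- l (part_id=3) pairs with 2 row(s) of r.
- l (part_id=4) has no partner → padded with NULL.
- 3 row(s) from r found no l partner → padded with NULL.
Total: 9 matched + 5 padded = 14 rows.

14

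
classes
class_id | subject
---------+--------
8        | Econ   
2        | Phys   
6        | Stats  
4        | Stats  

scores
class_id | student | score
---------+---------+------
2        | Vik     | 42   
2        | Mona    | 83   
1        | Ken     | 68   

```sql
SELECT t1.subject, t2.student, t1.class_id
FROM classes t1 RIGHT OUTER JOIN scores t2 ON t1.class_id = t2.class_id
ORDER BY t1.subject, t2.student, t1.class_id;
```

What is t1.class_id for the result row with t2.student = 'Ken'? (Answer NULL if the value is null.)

RIGHT JOIN keeps every row from `scores`; unmatched rows get NULL for `classes`'s columns.
Matching on t1.class_id = t2.class_id.
Matched pairs: 2; unmatched t2 rows kept: 1.

NULL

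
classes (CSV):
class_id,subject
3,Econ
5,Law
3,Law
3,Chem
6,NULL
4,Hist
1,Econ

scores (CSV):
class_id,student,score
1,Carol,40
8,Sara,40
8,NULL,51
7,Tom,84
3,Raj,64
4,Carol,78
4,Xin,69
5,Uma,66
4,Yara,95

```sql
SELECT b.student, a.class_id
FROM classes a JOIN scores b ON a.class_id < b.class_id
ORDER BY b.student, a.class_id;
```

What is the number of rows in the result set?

39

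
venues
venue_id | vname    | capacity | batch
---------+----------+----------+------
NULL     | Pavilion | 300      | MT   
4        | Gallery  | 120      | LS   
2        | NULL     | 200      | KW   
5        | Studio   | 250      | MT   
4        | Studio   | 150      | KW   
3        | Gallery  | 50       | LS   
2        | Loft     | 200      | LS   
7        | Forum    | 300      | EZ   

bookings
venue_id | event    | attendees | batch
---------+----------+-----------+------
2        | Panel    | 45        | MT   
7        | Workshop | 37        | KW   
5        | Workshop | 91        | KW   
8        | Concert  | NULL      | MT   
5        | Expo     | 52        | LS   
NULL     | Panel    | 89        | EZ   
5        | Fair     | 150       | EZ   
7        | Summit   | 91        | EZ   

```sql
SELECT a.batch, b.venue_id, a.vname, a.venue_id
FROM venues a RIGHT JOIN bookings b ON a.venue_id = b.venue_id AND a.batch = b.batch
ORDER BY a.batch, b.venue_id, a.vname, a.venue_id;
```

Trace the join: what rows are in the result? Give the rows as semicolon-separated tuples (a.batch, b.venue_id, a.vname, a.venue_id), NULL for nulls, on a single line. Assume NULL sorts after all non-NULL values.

RIGHT JOIN keeps every row from `bookings`; unmatched rows get NULL for `venues`'s columns.
Matching on a.venue_id = b.venue_id AND a.batch = b.batch. A NULL in a compared column never satisfies the condition.
- a[0] venue_id=NULL, batch=MT → no match.
- a[1] venue_id=4, batch=LS → no match.
- a[2] venue_id=2, batch=KW → no match.
- a[3] venue_id=5, batch=MT → no match.
- a[4] venue_id=4, batch=KW → no match.
- a[5] venue_id=3, batch=LS → no match.
- a[6] venue_id=2, batch=LS → no match.
- a[7] venue_id=7, batch=EZ → 1 match(es) in b → 1 row(s).
- plus 7 unmatched b row(s), each kept with NULL a columns.
After projecting and ordering:
a.batch | b.venue_id | a.vname | a.venue_id
EZ | 7 | Forum | 7
NULL | 2 | NULL | NULL
NULL | 5 | NULL | NULL
NULL | 5 | NULL | NULL
NULL | 5 | NULL | NULL
NULL | 7 | NULL | NULL
NULL | 8 | NULL | NULL
NULL | NULL | NULL | NULL

(EZ, 7, Forum, 7); (NULL, 2, NULL, NULL); (NULL, 5, NULL, NULL); (NULL, 5, NULL, NULL); (NULL, 5, NULL, NULL); (NULL, 7, NULL, NULL); (NULL, 8, NULL, NULL); (NULL, NULL, NULL, NULL)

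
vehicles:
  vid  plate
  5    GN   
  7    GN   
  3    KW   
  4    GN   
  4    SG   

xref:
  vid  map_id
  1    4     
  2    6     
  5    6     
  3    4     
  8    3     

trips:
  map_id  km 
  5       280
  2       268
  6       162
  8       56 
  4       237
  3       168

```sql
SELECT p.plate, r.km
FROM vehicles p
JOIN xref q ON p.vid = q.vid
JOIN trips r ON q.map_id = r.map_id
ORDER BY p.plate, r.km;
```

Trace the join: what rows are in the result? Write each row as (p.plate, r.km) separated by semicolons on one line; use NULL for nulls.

Joins associate left-to-right: vehicles INNER JOIN xref on vid gives 2 intermediate row(s).
Then INNER JOIN `trips r` on map_id: keep only rows whose q.map_id appears in r.

(GN, 162); (KW, 237)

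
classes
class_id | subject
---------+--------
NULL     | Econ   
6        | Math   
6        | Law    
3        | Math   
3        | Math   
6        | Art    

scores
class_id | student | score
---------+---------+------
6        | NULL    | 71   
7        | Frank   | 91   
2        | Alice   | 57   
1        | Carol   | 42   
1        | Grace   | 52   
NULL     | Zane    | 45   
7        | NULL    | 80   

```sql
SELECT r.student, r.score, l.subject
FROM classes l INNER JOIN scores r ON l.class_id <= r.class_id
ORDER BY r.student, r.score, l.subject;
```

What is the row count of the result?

15

INNER JOIN keeps only pairs where the ON condition holds.
Matching on l.class_id <= r.class_id. A NULL in a compared column never satisfies the condition.
- l row (class_id=NULL): no match → dropped.
- l row (class_id=6): matches 3 r row(s) → 3 output row(s).
- l row (class_id=6): matches 3 r row(s) → 3 output row(s).
- l row (class_id=3): matches 3 r row(s) → 3 output row(s).
- l row (class_id=3): matches 3 r row(s) → 3 output row(s).
- l row (class_id=6): matches 3 r row(s) → 3 output row(s).
Total: 15 rows.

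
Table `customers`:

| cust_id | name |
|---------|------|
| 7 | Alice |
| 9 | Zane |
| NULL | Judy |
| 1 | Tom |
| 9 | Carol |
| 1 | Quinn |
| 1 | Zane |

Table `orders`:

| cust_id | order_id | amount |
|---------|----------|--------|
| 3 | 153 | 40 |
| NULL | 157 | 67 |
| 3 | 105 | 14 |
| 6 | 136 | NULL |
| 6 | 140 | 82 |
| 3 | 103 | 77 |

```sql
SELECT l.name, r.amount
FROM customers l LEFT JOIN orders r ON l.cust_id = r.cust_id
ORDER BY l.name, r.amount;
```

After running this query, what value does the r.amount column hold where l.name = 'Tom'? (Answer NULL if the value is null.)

LEFT JOIN keeps every row from `customers`; unmatched rows get NULL for `orders`'s columns.
Matching on l.cust_id = r.cust_id. A NULL in a compared column never satisfies the condition.
Matched pairs: 0; unmatched l rows kept: 7.

NULL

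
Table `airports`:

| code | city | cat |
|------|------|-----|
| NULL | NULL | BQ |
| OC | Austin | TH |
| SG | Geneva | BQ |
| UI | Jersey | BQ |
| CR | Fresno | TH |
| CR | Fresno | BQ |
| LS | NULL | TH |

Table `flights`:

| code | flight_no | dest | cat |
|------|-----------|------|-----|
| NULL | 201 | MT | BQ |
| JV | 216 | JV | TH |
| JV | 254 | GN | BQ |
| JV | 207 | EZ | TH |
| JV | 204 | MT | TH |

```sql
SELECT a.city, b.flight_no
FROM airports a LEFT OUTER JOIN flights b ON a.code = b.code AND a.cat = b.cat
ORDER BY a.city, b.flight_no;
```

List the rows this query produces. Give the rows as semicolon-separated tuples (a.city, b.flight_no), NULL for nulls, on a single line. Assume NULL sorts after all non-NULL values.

LEFT JOIN keeps every row from `airports`; unmatched rows get NULL for `flights`'s columns.
Matching on a.code = b.code AND a.cat = b.cat. A NULL in a compared column never satisfies the condition.
Matched pairs: 0; unmatched a rows kept: 7.

(Austin, NULL); (Fresno, NULL); (Fresno, NULL); (Geneva, NULL); (Jersey, NULL); (NULL, NULL); (NULL, NULL)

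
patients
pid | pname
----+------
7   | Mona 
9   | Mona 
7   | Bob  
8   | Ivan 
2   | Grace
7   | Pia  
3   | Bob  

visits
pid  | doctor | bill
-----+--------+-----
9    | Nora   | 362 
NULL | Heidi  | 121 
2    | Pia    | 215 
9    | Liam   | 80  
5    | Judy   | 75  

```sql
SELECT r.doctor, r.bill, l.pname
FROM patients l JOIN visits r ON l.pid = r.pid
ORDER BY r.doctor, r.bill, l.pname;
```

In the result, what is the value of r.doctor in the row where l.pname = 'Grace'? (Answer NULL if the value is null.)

INNER JOIN keeps only pairs where the ON condition holds.
Matching on l.pid = r.pid. A NULL in a compared column never satisfies the condition.
- l row (pid=7): no match → dropped.
- l row (pid=9): matches 2 r row(s) → 2 output row(s).
- l row (pid=7): no match → dropped.
- l row (pid=8): no match → dropped.
- l row (pid=2): matches 1 r row(s) → 1 output row(s).
- l row (pid=7): no match → dropped.
- l row (pid=3): no match → dropped.

Pia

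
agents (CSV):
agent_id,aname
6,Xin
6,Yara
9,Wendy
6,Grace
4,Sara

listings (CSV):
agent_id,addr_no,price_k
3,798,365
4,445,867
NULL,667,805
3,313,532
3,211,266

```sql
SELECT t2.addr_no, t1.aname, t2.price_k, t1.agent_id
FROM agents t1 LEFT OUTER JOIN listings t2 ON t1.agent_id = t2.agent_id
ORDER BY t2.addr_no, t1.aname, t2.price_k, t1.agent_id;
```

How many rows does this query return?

5

LEFT JOIN keeps every row from `agents`; unmatched rows get NULL for `listings`'s columns.
Matching on t1.agent_id = t2.agent_id. A NULL in a compared column never satisfies the condition.
- t1 (agent_id=6) has no partner → padded with NULL.
- t1 (agent_id=6) has no partner → padded with NULL.
- t1 (agent_id=9) has no partner → padded with NULL.
- t1 (agent_id=6) has no partner → padded with NULL.
- t1 (agent_id=4) pairs with 1 row(s) of t2.
Total: 1 matched + 4 padded = 5 rows.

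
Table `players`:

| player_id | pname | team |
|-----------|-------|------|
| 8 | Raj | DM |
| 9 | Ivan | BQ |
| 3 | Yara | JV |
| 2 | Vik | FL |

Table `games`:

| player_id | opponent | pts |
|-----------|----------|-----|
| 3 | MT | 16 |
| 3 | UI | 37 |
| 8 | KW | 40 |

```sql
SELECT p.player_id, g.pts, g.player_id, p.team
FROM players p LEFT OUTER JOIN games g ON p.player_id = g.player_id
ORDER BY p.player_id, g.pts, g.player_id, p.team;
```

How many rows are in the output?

LEFT JOIN keeps every row from `players`; unmatched rows get NULL for `games`'s columns.
Matching on p.player_id = g.player_id.
Matched pairs: 3; unmatched p rows kept: 2.
Total: 3 matched + 2 padded = 5 rows.

5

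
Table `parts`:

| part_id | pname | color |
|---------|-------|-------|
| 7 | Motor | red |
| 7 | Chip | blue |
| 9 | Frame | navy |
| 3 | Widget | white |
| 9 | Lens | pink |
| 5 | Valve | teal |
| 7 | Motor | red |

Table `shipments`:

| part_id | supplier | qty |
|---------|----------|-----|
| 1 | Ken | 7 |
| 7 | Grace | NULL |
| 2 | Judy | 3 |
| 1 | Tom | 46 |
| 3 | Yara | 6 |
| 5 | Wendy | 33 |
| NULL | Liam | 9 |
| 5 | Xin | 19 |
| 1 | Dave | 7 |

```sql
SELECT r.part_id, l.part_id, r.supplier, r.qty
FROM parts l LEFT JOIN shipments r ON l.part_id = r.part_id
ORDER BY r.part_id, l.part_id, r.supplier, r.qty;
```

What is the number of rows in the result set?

8

LEFT JOIN keeps every row from `parts`; unmatched rows get NULL for `shipments`'s columns.
Matching on l.part_id = r.part_id. A NULL in a compared column never satisfies the condition.
- part_id=7: 1 matching r row(s), so 1 row(s) emitted.
- part_id=7: 1 matching r row(s), so 1 row(s) emitted.
- part_id=9: no r row matches, row kept with r columns NULL.
- part_id=3: 1 matching r row(s), so 1 row(s) emitted.
- part_id=9: no r row matches, row kept with r columns NULL.
- part_id=5: 2 matching r row(s), so 2 row(s) emitted.
- part_id=7: 1 matching r row(s), so 1 row(s) emitted.
Total: 6 matched + 2 padded = 8 rows.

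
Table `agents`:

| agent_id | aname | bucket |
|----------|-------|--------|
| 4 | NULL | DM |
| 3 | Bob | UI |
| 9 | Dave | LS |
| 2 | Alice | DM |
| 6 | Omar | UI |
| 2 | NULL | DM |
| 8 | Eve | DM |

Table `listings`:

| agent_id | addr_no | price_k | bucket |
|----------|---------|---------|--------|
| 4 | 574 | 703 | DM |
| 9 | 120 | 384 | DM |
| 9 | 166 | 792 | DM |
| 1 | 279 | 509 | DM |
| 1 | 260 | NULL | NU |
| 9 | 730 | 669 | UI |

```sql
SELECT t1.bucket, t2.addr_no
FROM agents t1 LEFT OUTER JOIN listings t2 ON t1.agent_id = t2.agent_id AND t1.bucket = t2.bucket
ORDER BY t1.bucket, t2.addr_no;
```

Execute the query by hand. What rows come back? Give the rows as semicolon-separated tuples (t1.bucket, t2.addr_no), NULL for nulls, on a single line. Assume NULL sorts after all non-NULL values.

(DM, 574); (DM, NULL); (DM, NULL); (DM, NULL); (LS, NULL); (UI, NULL); (UI, NULL)

LEFT JOIN keeps every row from `agents`; unmatched rows get NULL for `listings`'s columns.
Matching on t1.agent_id = t2.agent_id AND t1.bucket = t2.bucket.
- agent_id=4, bucket=DM: 1 matching t2 row(s), so 1 row(s) emitted.
- agent_id=3, bucket=UI: no t2 row matches, row kept with t2 columns NULL.
- agent_id=9, bucket=LS: no t2 row matches, row kept with t2 columns NULL.
- agent_id=2, bucket=DM: no t2 row matches, row kept with t2 columns NULL.
- agent_id=6, bucket=UI: no t2 row matches, row kept with t2 columns NULL.
- agent_id=2, bucket=DM: no t2 row matches, row kept with t2 columns NULL.
- agent_id=8, bucket=DM: no t2 row matches, row kept with t2 columns NULL.
After projecting and ordering:
t1.bucket | t2.addr_no
DM | 574
DM | NULL
DM | NULL
DM | NULL
LS | NULL
UI | NULL
UI | NULL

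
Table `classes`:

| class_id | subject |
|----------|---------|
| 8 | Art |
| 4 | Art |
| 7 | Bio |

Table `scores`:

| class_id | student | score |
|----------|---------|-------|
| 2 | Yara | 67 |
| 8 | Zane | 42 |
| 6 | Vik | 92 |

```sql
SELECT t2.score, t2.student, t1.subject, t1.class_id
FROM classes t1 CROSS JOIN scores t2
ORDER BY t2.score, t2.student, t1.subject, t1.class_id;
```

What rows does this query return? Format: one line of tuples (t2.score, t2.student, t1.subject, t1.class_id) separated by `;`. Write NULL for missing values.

(42, Zane, Art, 4); (42, Zane, Art, 8); (42, Zane, Bio, 7); (67, Yara, Art, 4); (67, Yara, Art, 8); (67, Yara, Bio, 7); (92, Vik, Art, 4); (92, Vik, Art, 8); (92, Vik, Bio, 7)

CROSS JOIN pairs every row of `classes` with every row of `scores`: 3 × 3 = 9 rows.
After projecting and ordering:
t2.score | t2.student | t1.subject | t1.class_id
42 | Zane | Art | 4
42 | Zane | Art | 8
42 | Zane | Bio | 7
67 | Yara | Art | 4
67 | Yara | Art | 8
67 | Yara | Bio | 7
92 | Vik | Art | 4
92 | Vik | Art | 8
92 | Vik | Bio | 7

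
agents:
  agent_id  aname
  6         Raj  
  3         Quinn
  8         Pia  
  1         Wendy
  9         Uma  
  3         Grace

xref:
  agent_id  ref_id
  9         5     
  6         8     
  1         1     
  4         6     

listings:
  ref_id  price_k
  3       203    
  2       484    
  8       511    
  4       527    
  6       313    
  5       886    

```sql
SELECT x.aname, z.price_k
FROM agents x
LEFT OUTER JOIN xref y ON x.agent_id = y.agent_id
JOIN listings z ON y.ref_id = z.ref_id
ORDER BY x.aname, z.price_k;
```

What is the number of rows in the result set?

Step 1 — x LEFT JOIN y on agent_id → 6 row(s).
Then INNER JOIN `listings z` on ref_id: keep only rows whose y.ref_id appears in z.
Result: 2 row(s).

2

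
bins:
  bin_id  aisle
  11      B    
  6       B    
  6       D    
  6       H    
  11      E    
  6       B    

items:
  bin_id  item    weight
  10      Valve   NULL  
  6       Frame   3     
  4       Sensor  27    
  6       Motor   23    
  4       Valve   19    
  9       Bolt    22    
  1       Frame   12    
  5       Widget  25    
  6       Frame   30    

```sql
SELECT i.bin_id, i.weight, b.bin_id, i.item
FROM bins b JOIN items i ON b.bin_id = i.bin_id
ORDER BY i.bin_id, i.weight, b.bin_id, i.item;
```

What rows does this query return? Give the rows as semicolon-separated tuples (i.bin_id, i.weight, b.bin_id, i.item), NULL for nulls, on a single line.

INNER JOIN keeps only pairs where the ON condition holds.
Matching on b.bin_id = i.bin_id.
- b[0] bin_id=11 → no match; dropped.
- b[1] bin_id=6 → 3 match(es) in i → 3 row(s).
- b[2] bin_id=6 → 3 match(es) in i → 3 row(s).
- b[3] bin_id=6 → 3 match(es) in i → 3 row(s).
- b[4] bin_id=11 → no match; dropped.
- b[5] bin_id=6 → 3 match(es) in i → 3 row(s).

(6, 3, 6, Frame); (6, 3, 6, Frame); (6, 3, 6, Frame); (6, 3, 6, Frame); (6, 23, 6, Motor); (6, 23, 6, Motor); (6, 23, 6, Motor); (6, 23, 6, Motor); (6, 30, 6, Frame); (6, 30, 6, Frame); (6, 30, 6, Frame); (6, 30, 6, Frame)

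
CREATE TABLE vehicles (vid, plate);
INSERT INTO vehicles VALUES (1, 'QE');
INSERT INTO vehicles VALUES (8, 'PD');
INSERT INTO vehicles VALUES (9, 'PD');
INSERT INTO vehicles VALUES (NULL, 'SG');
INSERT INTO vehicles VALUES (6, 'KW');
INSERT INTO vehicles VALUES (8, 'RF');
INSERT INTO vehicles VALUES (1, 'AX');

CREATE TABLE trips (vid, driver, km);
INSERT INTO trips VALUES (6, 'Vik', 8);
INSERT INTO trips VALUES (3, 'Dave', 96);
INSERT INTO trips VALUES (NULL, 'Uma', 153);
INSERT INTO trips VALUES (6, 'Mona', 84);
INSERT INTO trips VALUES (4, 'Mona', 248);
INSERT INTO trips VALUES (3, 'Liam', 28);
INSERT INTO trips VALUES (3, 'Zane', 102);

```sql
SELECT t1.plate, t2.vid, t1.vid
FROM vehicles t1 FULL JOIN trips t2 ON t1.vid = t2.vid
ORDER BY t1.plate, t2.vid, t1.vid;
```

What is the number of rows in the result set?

FULL OUTER JOIN keeps every row from both sides; unmatched rows get NULL for the other side's columns.
Matching on t1.vid = t2.vid. A NULL in a compared column never satisfies the condition.
Matched pairs: 2; unmatched t1 rows kept: 6; unmatched t2 rows kept: 5.
Total: 2 matched + 11 padded = 13 rows.

13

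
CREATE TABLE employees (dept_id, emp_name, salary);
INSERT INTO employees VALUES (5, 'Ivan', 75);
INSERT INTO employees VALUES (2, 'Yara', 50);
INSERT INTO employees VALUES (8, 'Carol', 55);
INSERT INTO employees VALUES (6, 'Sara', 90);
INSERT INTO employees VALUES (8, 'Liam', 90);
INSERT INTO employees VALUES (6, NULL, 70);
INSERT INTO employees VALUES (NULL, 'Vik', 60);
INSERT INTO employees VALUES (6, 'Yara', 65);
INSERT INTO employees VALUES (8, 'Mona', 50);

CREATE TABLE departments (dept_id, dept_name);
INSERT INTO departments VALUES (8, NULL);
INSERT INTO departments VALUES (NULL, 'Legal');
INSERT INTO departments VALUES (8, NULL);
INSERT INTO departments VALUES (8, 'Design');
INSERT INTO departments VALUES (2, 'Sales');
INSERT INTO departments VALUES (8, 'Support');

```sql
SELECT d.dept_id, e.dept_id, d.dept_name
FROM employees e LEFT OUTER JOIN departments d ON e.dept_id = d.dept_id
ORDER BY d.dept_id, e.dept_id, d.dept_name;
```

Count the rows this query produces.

LEFT JOIN keeps every row from `employees`; unmatched rows get NULL for `departments`'s columns.
Matching on e.dept_id = d.dept_id. A NULL in a compared column never satisfies the condition.
- e row (dept_id=5): no match → kept, d columns NULL.
- e row (dept_id=2): matches 1 d row(s) → 1 output row(s).
- e row (dept_id=8): matches 4 d row(s) → 4 output row(s).
- e row (dept_id=6): no match → kept, d columns NULL.
- e row (dept_id=8): matches 4 d row(s) → 4 output row(s).
- e row (dept_id=6): no match → kept, d columns NULL.
- e row (dept_id=NULL): no match → kept, d columns NULL.
- e row (dept_id=6): no match → kept, d columns NULL.
- e row (dept_id=8): matches 4 d row(s) → 4 output row(s).
Total: 13 matched + 5 padded = 18 rows.

18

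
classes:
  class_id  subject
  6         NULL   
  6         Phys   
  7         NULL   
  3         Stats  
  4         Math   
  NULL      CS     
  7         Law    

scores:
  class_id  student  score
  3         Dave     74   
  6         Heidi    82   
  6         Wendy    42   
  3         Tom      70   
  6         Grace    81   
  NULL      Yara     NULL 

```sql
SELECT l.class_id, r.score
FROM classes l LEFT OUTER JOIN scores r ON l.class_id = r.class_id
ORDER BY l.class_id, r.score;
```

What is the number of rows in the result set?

12

LEFT JOIN keeps every row from `classes`; unmatched rows get NULL for `scores`'s columns.
Matching on l.class_id = r.class_id. A NULL in a compared column never satisfies the condition.
- l (class_id=6) pairs with 3 row(s) of r.
- l (class_id=6) pairs with 3 row(s) of r.
- l (class_id=7) has no partner → padded with NULL.
- l (class_id=3) pairs with 2 row(s) of r.
- l (class_id=4) has no partner → padded with NULL.
- l (class_id=NULL) has no partner → padded with NULL.
- l (class_id=7) has no partner → padded with NULL.
Total: 8 matched + 4 padded = 12 rows.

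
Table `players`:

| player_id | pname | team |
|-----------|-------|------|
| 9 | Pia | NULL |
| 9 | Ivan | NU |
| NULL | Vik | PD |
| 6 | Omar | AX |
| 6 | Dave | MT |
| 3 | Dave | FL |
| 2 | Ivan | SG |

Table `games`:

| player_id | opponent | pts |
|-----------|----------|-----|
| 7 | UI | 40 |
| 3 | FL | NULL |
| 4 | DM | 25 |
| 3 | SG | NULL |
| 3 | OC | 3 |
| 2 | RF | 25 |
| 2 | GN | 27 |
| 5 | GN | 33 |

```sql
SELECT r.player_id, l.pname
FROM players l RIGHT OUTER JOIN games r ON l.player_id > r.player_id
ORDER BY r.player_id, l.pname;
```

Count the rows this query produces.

RIGHT JOIN keeps every row from `games`; unmatched rows get NULL for `players`'s columns.
Matching on l.player_id > r.player_id. A NULL in a compared column never satisfies the condition.
- l row (player_id=9): matches 8 r row(s) → 8 output row(s).
- l row (player_id=9): matches 8 r row(s) → 8 output row(s).
- l row (player_id=NULL): no match.
- l row (player_id=6): matches 7 r row(s) → 7 output row(s).
- l row (player_id=6): matches 7 r row(s) → 7 output row(s).
- l row (player_id=3): matches 2 r row(s) → 2 output row(s).
- l row (player_id=2): no match.
- every r row matched at least one l row.
Total: 32 rows.

32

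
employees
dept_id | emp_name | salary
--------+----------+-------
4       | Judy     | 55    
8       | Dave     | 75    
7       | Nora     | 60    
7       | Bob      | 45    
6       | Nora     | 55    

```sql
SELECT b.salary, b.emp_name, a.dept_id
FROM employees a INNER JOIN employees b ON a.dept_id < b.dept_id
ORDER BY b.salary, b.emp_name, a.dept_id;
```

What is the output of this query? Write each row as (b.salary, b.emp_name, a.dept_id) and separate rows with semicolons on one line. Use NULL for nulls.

INNER JOIN keeps only pairs where the ON condition holds.
Matching on a.dept_id < b.dept_id.
Matched pairs: 9.

(45, Bob, 4); (45, Bob, 6); (55, Nora, 4); (60, Nora, 4); (60, Nora, 6); (75, Dave, 4); (75, Dave, 6); (75, Dave, 7); (75, Dave, 7)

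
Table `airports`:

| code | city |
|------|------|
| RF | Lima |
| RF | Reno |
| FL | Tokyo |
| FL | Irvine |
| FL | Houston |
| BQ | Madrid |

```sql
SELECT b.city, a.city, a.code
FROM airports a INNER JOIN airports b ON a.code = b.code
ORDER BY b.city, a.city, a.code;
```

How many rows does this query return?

INNER JOIN keeps only pairs where the ON condition holds.
Matching on a.code = b.code.
Matched pairs: 14.
Total: 14 rows.

14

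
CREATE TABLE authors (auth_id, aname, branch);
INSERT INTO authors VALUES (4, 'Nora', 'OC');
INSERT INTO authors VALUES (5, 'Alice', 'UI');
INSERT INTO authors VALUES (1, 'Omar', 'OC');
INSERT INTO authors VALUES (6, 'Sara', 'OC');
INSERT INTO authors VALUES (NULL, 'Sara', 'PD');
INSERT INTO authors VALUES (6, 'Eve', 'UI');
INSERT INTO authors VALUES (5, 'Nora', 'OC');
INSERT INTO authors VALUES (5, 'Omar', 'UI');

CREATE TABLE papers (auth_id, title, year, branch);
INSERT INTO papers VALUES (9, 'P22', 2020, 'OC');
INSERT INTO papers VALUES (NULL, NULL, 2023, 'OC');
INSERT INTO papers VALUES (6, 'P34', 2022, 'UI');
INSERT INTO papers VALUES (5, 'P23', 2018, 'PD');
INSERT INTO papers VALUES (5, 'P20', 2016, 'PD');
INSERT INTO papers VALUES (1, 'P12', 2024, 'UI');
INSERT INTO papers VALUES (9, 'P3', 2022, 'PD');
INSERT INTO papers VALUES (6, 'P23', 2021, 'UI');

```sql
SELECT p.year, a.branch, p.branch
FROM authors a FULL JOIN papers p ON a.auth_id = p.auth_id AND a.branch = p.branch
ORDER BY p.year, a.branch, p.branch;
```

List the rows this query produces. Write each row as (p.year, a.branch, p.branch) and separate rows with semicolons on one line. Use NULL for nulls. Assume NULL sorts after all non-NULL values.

(2016, NULL, PD); (2018, NULL, PD); (2020, NULL, OC); (2021, UI, UI); (2022, UI, UI); (2022, NULL, PD); (2023, NULL, OC); (2024, NULL, UI); (NULL, OC, NULL); (NULL, OC, NULL); (NULL, OC, NULL); (NULL, OC, NULL); (NULL, PD, NULL); (NULL, UI, NULL); (NULL, UI, NULL)

FULL OUTER JOIN keeps every row from both sides; unmatched rows get NULL for the other side's columns.
Matching on a.auth_id = p.auth_id AND a.branch = p.branch. A NULL in a compared column never satisfies the condition.
- a (auth_id=4, branch=OC) has no partner → padded with NULL.
- a (auth_id=5, branch=UI) has no partner → padded with NULL.
- a (auth_id=1, branch=OC) has no partner → padded with NULL.
- a (auth_id=6, branch=OC) has no partner → padded with NULL.
- a (auth_id=NULL, branch=PD) has no partner → padded with NULL.
- a (auth_id=6, branch=UI) pairs with 2 row(s) of p.
- a (auth_id=5, branch=OC) has no partner → padded with NULL.
- a (auth_id=5, branch=UI) has no partner → padded with NULL.
- plus 6 unmatched p row(s), each kept with NULL a columns.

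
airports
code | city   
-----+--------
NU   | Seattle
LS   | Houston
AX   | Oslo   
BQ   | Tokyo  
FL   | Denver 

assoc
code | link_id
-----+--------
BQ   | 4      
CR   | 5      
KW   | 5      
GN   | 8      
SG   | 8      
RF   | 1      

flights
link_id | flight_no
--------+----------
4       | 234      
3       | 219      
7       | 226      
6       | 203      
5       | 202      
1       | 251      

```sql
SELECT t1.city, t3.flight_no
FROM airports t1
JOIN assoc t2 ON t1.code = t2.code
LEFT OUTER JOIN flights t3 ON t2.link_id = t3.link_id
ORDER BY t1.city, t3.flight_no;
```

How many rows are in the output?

Evaluate left to right. First `airports t1 INNER JOIN assoc t2` on code: 1 row(s).
Then LEFT JOIN `flights t3` on link_id: each of those 1 rows is kept; rows whose t2.link_id has no match in t3 get NULL for t3's columns.
Result: 1 row(s).

1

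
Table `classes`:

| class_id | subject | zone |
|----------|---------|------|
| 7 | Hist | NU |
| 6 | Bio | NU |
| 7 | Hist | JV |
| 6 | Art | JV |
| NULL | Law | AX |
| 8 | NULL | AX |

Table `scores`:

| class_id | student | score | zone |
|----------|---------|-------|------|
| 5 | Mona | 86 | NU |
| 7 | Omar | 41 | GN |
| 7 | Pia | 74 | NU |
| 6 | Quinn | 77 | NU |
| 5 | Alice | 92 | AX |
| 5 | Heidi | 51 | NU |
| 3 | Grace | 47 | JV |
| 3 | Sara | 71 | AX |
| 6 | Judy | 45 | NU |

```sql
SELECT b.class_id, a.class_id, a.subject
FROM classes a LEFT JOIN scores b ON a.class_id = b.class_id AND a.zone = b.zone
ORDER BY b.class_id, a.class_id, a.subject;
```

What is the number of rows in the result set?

LEFT JOIN keeps every row from `classes`; unmatched rows get NULL for `scores`'s columns.
Matching on a.class_id = b.class_id AND a.zone = b.zone. A NULL in a compared column never satisfies the condition.
- class_id=7, zone=NU: 1 matching b row(s), so 1 row(s) emitted.
- class_id=6, zone=NU: 2 matching b row(s), so 2 row(s) emitted.
- class_id=7, zone=JV: no b row matches, row kept with b columns NULL.
- class_id=6, zone=JV: no b row matches, row kept with b columns NULL.
- class_id=NULL, zone=AX: no b row matches, row kept with b columns NULL.
- class_id=8, zone=AX: no b row matches, row kept with b columns NULL.
Total: 3 matched + 4 padded = 7 rows.

7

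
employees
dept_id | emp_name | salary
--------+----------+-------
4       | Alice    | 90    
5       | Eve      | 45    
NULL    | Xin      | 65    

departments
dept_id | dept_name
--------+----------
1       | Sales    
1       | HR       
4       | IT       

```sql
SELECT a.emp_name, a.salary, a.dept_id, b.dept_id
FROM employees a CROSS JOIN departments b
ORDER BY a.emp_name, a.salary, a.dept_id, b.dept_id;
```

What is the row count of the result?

CROSS JOIN pairs every row of `employees` with every row of `departments`: 3 × 3 = 9 rows.

9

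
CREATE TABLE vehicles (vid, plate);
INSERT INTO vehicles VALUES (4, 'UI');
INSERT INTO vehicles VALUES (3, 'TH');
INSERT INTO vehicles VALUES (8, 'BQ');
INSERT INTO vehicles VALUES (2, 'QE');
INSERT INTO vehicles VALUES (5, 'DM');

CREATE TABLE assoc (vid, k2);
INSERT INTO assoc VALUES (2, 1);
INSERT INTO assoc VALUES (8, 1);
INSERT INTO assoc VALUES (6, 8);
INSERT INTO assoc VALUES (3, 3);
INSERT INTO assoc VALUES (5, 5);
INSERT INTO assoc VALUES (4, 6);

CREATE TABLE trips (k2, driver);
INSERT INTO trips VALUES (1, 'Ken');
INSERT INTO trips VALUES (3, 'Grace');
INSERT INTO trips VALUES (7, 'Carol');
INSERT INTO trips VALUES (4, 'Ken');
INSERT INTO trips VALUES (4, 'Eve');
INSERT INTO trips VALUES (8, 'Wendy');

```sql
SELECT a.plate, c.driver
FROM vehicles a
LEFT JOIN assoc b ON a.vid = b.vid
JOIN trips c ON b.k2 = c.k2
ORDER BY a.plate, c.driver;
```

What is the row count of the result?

Step 1 — a LEFT JOIN b on vid → 5 row(s).
Then INNER JOIN `trips c` on k2: keep only rows whose b.k2 appears in c.
Result: 3 row(s).

3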